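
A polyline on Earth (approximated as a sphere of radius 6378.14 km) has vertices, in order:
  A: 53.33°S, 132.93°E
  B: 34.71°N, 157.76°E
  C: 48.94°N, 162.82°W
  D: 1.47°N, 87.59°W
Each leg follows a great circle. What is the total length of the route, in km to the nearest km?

Leg A→B: central angle 1.5820 rad, distance 10090.1 km.
Leg B→C: central angle 0.5615 rad, distance 3581.0 km.
Leg C→D: central angle 1.3829 rad, distance 8820.6 km.
Total: 10090.1 + 3581.0 + 8820.6 ≈ 22492 km.

22492 km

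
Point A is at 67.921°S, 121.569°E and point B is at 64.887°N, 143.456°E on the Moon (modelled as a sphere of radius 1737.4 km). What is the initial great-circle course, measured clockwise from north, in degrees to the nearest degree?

With φ₁ = -1.1854, φ₂ = 1.1325, Δλ = 0.3820 rad, the forward-azimuth formula gives
θ = atan2( sin Δλ cos φ₂ , cos φ₁ sin φ₂ − sin φ₁ cos φ₂ cos Δλ ) = atan2(0.1582, 0.7053) = 12.64°.
So the initial bearing is 13°.

13°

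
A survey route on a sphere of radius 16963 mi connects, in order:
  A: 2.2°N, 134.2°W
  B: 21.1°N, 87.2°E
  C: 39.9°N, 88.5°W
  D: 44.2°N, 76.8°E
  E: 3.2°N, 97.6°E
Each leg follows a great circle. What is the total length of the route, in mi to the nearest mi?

Leg A→B: central angle 2.3261 rad, distance 39457.0 mi.
Leg B→C: central angle 2.0746 rad, distance 35192.1 mi.
Leg C→D: central angle 1.6557 rad, distance 28085.4 mi.
Leg D→E: central angle 0.7841 rad, distance 13299.9 mi.
Total: 39457.0 + 35192.1 + 28085.4 + 13299.9 ≈ 116034 mi.

116034 mi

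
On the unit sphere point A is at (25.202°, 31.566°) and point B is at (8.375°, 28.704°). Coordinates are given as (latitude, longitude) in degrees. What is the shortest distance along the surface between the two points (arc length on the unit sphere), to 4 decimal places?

With latitudes φ₁ = 25.202°, φ₂ = 8.375° and longitude difference Δλ = -2.862°:
cos c = sin φ₁ sin φ₂ + cos φ₁ cos φ₂ cos Δλ = (0.4258)(0.1457) + (0.9048)(0.9893)(0.9988) = 0.95607,
so c = arccos(0.95607) = 0.29752 rad.
On the unit sphere the arc length equals the central angle: 0.2975.

0.2975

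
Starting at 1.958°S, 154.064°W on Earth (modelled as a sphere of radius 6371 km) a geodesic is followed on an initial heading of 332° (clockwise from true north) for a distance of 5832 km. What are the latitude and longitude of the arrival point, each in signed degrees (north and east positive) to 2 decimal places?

42.75°, 175.48°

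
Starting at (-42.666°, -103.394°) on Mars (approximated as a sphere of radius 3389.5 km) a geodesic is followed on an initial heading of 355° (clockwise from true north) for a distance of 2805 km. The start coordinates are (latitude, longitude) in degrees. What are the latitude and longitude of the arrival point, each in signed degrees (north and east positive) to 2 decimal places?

Angular distance δ = d/R = 2805/3389.5 = 0.82756 rad; initial bearing θ = 6.1959 rad.
sin φ₂ = sin φ₁ cos δ + cos φ₁ sin δ cos θ = (-0.6777)(0.6767) + (0.7353)(0.7363)(0.9962) = 0.0807, so φ₂ = 4.63°.
Δλ = atan2(sin θ sin δ cos φ₁, cos δ − sin φ₁ sin φ₂) = atan2(-0.0472, 0.7314) = -3.691°.
λ₂ = -103.394° − 3.691° = -107.09°.

4.63°, -107.09°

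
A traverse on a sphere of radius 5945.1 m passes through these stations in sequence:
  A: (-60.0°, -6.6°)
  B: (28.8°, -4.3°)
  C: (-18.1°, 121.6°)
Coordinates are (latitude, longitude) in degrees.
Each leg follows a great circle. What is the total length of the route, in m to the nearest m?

22669 m

Leg A→B: central angle 1.5502 rad, distance 9216.1 m.
Leg B→C: central angle 2.2628 rad, distance 13452.6 m.
Total: 9216.1 + 13452.6 ≈ 22669 m.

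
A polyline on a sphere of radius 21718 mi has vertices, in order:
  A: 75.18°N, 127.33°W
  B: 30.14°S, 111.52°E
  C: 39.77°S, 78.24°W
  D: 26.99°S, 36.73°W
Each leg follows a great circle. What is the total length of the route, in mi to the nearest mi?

Leg A→B: central angle 2.2141 rad, distance 48085.6 mi.
Leg B→C: central angle 1.9112 rad, distance 41507.6 mi.
Leg C→D: central angle 0.6381 rad, distance 13859.1 mi.
Total: 48085.6 + 41507.6 + 13859.1 ≈ 103452 mi.

103452 mi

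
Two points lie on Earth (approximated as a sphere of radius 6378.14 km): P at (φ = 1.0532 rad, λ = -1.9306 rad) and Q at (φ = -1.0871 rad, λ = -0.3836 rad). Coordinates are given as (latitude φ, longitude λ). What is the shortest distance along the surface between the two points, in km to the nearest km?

15563 km

With latitudes φ₁ = 60.344°, φ₂ = -62.286° and longitude difference Δλ = 88.637°:
cos c = sin φ₁ sin φ₂ + cos φ₁ cos φ₂ cos Δλ = (0.8690)(-0.8853) + (0.4948)(0.4651)(0.0238) = -0.76384,
so c = arccos(-0.76384) = 2.44005 rad.
Distance = R·c = 6378.14 × 2.4400 ≈ 15563 km.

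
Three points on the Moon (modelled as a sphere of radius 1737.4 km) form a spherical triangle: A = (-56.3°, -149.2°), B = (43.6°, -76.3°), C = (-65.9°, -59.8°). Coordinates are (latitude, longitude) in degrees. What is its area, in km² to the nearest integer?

Side lengths (central angles): a = 1.9241, b = 0.7047, c = 2.0438 rad; semiperimeter s = 2.3363.
By l'Huilier's theorem, tan(E/4) = √[tan(s/2) tan((s−a)/2) tan((s−b)/2) tan((s−c)/2)], giving spherical excess E = 1.0816 rad.
Area = E·R² = 1.0816 × (1737.4)² ≈ 3264997 km².

3264997 km²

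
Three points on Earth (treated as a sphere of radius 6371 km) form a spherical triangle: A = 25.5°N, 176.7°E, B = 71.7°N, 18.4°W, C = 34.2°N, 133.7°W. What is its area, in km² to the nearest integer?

20835420 km²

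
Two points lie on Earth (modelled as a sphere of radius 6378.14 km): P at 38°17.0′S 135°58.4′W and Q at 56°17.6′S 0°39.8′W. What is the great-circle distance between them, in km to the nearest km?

8697 km

With latitudes φ₁ = -38.283°, φ₂ = -56.293° and longitude difference Δλ = 135.310°:
Haversine: a = sin²(Δφ/2) + cos φ₁ cos φ₂ sin²(Δλ/2) = 0.0245 + (0.7850)(0.5549)(0.8555) = 0.39714.
Central angle c = 2·arcsin(√a) = 1.36360 rad.
Distance = R·c = 6378.14 × 1.3636 ≈ 8697 km.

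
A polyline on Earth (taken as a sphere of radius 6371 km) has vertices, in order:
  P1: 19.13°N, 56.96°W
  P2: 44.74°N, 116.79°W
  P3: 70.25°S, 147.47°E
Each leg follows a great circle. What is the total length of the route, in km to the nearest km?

Leg P1→P2: central angle 0.9668 rad, distance 6159.5 km.
Leg P2→P3: central angle 2.3274 rad, distance 14828.2 km.
Total: 6159.5 + 14828.2 ≈ 20988 km.

20988 km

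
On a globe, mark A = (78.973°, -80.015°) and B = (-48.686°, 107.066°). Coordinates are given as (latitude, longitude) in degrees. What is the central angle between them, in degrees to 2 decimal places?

149.60°

Let φ₁ = 1.3783 rad, φ₂ = -0.8497 rad, and Δλ = -3.0180 rad.
Haversine: a = sin²(Δφ/2) + cos φ₁ cos φ₂ sin²(Δλ/2) = 0.8055 + (0.1913)(0.6602)(0.9962) = 0.93127.
Central angle c = 2·arcsin(√a) = 2.61108 rad.
So the angular separation is 149.60°.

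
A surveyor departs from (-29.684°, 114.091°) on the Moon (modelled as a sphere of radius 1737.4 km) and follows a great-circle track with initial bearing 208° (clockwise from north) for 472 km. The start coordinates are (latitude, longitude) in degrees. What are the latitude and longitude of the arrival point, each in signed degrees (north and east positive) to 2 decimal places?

-43.07°, 104.16°

Angular distance δ = d/R = 472/1737.4 = 0.27167 rad; initial bearing θ = 3.6303 rad.
sin φ₂ = sin φ₁ cos δ + cos φ₁ sin δ cos θ = (-0.4952)(0.9633) + (0.8688)(0.2683)(-0.8829) = -0.6829, so φ₂ = -43.07°.
Δλ = atan2(sin θ sin δ cos φ₁, cos δ − sin φ₁ sin φ₂) = atan2(-0.1094, 0.6251) = -9.930°.
λ₂ = 114.091° − 9.930° = 104.16°.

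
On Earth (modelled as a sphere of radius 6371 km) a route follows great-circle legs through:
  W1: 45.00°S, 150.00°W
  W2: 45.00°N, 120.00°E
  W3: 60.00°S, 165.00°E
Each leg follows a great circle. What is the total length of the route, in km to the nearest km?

25713 km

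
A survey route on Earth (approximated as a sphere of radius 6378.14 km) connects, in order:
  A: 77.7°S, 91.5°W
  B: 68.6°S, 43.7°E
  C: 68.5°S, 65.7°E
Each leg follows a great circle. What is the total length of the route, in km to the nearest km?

4374 km

Leg A→B: central angle 0.5462 rad, distance 3483.4 km.
Leg B→C: central angle 0.1397 rad, distance 890.9 km.
Total: 3483.4 + 890.9 ≈ 4374 km.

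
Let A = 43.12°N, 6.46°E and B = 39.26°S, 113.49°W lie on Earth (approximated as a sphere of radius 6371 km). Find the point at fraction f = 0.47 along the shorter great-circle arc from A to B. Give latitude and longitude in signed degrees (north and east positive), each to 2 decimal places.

6.74°, -53.56°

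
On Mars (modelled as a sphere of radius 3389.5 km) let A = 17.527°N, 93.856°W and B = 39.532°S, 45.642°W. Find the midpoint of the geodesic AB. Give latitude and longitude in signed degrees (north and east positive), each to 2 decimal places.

-12.01°, -72.46°

The central angle between A and B is δ = 1.2678 rad.
With f = 0.5, the slerp weights are sin((1−f)δ)/sin δ = 0.6206 and sin(fδ)/sin δ = 0.6206.
Weighted sum of the unit vectors: (0.6206)·(-0.0641,-0.9514,0.3012) + (0.6206)·(0.5392,-0.5514,-0.6365) = (0.2948, -0.9326, -0.2081).
Converting back: φ = atan2(z, √(x²+y²)) = -12.01°, λ = atan2(y, x) = -72.46°.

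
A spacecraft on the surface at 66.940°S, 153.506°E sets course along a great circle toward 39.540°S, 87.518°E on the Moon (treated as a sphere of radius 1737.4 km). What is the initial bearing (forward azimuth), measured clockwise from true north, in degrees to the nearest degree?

273°

With φ₁ = -1.1683, φ₂ = -0.6901, Δλ = -1.1517 rad, the forward-azimuth formula gives
θ = atan2( sin Δλ cos φ₂ , cos φ₁ sin φ₂ − sin φ₁ cos φ₂ cos Δλ ) = atan2(-0.7044, 0.0394) = -86.80°.
Adding 360° brings this into [0°, 360°): 273°.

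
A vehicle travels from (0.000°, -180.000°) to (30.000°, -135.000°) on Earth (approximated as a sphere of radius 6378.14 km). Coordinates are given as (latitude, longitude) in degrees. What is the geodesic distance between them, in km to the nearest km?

5815 km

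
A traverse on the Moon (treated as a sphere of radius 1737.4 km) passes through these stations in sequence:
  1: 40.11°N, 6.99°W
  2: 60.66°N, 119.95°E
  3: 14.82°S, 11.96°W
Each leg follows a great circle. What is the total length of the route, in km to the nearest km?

Leg 1→2: central angle 1.2277 rad, distance 2133.0 km.
Leg 2→3: central angle 2.1405 rad, distance 3718.9 km.
Total: 2133.0 + 3718.9 ≈ 5852 km.

5852 km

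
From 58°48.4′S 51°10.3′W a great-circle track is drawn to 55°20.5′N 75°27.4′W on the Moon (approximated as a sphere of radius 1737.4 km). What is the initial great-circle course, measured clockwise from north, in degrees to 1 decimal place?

344.9°

With φ₁ = -1.0264, φ₂ = 0.9659, Δλ = -0.4239 rad, the forward-azimuth formula gives
θ = atan2( sin Δλ cos φ₂ , cos φ₁ sin φ₂ − sin φ₁ cos φ₂ cos Δλ ) = atan2(-0.2339, 0.8694) = -15.06°.
Adding 360° brings this into [0°, 360°): 344.9°.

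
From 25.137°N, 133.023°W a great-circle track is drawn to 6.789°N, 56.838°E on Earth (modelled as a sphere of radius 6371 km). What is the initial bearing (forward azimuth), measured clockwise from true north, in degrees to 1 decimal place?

Δλ = -170.139° = -2.9695 rad.
y = sin Δλ · cos φ₂ = (-0.1713)(0.9930) = -0.1701
x = cos φ₁ sin φ₂ − sin φ₁ cos φ₂ cos Δλ = (0.9053)(0.1182) − (0.4248)(0.9930)(-0.9852) = 0.5226
θ = atan2(y, x) = -18.03°; adding 360° gives 342.0°.

342.0°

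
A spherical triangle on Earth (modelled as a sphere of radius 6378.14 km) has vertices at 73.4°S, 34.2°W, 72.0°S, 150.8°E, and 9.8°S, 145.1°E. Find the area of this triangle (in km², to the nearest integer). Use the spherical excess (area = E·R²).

1258348 km²

Side lengths (central angles): a = 1.0873, b = 1.6895, c = 0.6033 rad; semiperimeter s = 1.6900.
By l'Huilier's theorem, tan(E/4) = √[tan(s/2) tan((s−a)/2) tan((s−b)/2) tan((s−c)/2)], giving spherical excess E = 0.0309 rad.
Area = E·R² = 0.0309 × (6378.14)² ≈ 1258348 km².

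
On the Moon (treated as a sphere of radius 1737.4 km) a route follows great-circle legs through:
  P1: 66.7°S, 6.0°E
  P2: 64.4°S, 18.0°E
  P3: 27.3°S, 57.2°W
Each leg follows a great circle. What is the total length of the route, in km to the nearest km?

1961 km

Leg P1→P2: central angle 0.0953 rad, distance 165.6 km.
Leg P2→P3: central angle 1.0336 rad, distance 1795.8 km.
Total: 165.6 + 1795.8 ≈ 1961 km.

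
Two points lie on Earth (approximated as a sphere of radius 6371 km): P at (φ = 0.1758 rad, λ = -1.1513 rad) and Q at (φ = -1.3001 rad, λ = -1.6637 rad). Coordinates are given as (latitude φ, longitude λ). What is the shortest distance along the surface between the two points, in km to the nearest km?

Let φ₁ = 0.1758 rad, φ₂ = -1.3001 rad, and Δλ = -0.5124 rad.
cos c = sin φ₁ sin φ₂ + cos φ₁ cos φ₂ cos Δλ = (0.1749)(-0.9636) + (0.9846)(0.2674)(0.8716) = 0.06094,
so c = arccos(0.06094) = 1.50982 rad.
Distance = R·c = 6371 × 1.5098 ≈ 9619 km.

9619 km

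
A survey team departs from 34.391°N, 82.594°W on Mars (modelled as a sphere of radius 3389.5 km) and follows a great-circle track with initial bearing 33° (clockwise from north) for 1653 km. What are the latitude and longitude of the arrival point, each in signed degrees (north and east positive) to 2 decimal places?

55.41°, -55.88°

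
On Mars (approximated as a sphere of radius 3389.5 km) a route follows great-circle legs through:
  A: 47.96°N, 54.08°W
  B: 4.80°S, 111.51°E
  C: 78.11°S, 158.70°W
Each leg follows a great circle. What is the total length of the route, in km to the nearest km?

13037 km

Leg A→B: central angle 2.3581 rad, distance 7992.8 km.
Leg B→C: central angle 1.4881 rad, distance 5043.8 km.
Total: 7992.8 + 5043.8 ≈ 13037 km.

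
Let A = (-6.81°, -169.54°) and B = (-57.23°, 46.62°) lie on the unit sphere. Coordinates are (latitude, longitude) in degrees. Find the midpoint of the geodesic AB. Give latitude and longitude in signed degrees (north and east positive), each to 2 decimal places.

-56.25°, 160.58°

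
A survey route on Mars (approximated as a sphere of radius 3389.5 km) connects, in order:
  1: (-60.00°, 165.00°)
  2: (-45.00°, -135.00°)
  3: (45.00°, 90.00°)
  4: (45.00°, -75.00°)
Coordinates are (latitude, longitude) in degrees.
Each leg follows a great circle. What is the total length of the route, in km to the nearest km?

16299 km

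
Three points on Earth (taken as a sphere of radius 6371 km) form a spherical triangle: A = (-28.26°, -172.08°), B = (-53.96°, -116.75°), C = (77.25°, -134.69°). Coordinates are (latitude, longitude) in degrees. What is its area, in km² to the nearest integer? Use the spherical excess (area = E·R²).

52328446 km²

Side lengths (central angles): a = 2.2985, b = 1.8832, c = 0.8262 rad; semiperimeter s = 2.5040.
By l'Huilier's theorem, tan(E/4) = √[tan(s/2) tan((s−a)/2) tan((s−b)/2) tan((s−c)/2)], giving spherical excess E = 1.2892 rad.
Area = E·R² = 1.2892 × (6371)² ≈ 52328446 km².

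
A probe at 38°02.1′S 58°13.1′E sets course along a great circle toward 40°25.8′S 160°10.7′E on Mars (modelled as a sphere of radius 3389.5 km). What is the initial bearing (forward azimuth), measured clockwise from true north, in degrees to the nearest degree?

129°

With φ₁ = -0.6638, φ₂ = -0.7056, Δλ = 1.7795 rad, the forward-azimuth formula gives
θ = atan2( sin Δλ cos φ₂ , cos φ₁ sin φ₂ − sin φ₁ cos φ₂ cos Δλ ) = atan2(0.7447, -0.6080) = 129.23°.
So the initial bearing is 129°.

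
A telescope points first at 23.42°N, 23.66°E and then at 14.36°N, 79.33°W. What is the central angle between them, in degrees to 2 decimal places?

With latitudes φ₁ = 23.420°, φ₂ = 14.360° and longitude difference Δλ = -102.990°:
cos c = sin φ₁ sin φ₂ + cos φ₁ cos φ₂ cos Δλ = (0.3975)(0.2480) + (0.9176)(0.9688)(-0.2248) = -0.10124,
so c = arccos(-0.10124) = 1.67221 rad.
So the angular separation is 95.81°.

95.81°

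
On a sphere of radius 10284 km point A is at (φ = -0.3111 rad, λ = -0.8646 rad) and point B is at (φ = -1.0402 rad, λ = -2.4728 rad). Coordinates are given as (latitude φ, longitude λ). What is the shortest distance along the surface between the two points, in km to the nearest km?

13598 km

Let φ₁ = -0.3111 rad, φ₂ = -1.0402 rad, and Δλ = -1.6082 rad.
Haversine: a = sin²(Δφ/2) + cos φ₁ cos φ₂ sin²(Δλ/2) = 0.1271 + (0.9520)(0.5060)(0.5187) = 0.37700.
Central angle c = 2·arcsin(√a) = 1.32224 rad.
Distance = R·c = 10284 × 1.3222 ≈ 13598 km.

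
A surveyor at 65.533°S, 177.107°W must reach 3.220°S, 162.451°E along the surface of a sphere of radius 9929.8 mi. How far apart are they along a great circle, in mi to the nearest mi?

In radians: φ₁ = -1.1438, φ₂ = -0.0562, Δλ = -20.442° = -0.3568 rad.
cos c = sin φ₁ sin φ₂ + cos φ₁ cos φ₂ cos Δλ = (-0.9102)(-0.0562) + (0.4142)(0.9984)(0.9370) = 0.43860,
so c = arccos(0.43860) = 1.11676 rad.
Distance = R·c = 9929.8 × 1.1168 ≈ 11089 mi.

11089 mi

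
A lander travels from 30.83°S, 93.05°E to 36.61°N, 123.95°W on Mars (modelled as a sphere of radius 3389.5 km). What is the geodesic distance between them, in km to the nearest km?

8808 km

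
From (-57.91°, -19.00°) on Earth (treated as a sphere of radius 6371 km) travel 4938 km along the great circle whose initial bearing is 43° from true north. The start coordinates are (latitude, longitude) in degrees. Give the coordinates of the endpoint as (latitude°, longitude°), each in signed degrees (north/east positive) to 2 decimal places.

Angular distance δ = d/R = 4938/6371 = 0.77507 rad; initial bearing θ = 0.7505 rad.
sin φ₂ = sin φ₁ cos δ + cos φ₁ sin δ cos θ = (-0.8472)(0.7144) + (0.5313)(0.6998)(0.7314) = -0.3333, so φ₂ = -19.47°.
Δλ = atan2(sin θ sin δ cos φ₁, cos δ − sin φ₁ sin φ₂) = atan2(0.2535, 0.4320) = 30.411°.
λ₂ = -19.000° + 30.411° = 11.41°.

-19.47°, 11.41°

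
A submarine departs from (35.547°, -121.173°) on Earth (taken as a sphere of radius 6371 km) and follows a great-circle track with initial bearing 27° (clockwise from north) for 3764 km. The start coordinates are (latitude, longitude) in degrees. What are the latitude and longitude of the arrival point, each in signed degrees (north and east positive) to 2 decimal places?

62.45°, -88.02°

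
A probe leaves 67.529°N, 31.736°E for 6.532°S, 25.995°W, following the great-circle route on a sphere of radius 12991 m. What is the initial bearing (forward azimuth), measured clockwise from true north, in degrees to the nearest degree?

238°

Δλ = -57.731° = -1.0076 rad.
y = sin Δλ · cos φ₂ = (-0.8456)(0.9935) = -0.8401
x = cos φ₁ sin φ₂ − sin φ₁ cos φ₂ cos Δλ = (0.3822)(-0.1138) − (0.9241)(0.9935)(0.5339) = -0.5336
θ = atan2(y, x) = -122.43°; adding 360° gives 238°.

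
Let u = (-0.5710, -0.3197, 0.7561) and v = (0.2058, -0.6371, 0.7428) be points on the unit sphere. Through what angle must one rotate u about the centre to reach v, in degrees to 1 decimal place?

49.6°

u·v = 0.6478; |u| = 1.0000, |v| = 1.0000.
cos θ = (u·v)/(|u||v|) = 0.6478, so θ = 49.6°.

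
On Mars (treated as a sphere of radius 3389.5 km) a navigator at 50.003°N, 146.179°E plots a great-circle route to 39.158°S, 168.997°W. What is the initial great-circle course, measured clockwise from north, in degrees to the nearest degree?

147°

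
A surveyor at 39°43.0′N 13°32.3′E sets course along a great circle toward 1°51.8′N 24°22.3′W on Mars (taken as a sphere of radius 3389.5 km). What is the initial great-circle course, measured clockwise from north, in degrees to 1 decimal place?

Δλ = -37.910° = -0.6617 rad.
y = sin Δλ · cos φ₂ = (-0.6144)(0.9995) = -0.6141
x = cos φ₁ sin φ₂ − sin φ₁ cos φ₂ cos Δλ = (0.7692)(0.0325) − (0.6390)(0.9995)(0.7890) = -0.4789
θ = atan2(y, x) = -127.95°; adding 360° gives 232.1°.

232.1°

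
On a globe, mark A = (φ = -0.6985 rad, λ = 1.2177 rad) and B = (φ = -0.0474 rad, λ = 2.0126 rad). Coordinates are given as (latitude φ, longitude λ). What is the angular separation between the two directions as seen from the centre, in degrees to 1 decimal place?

55.5°

With latitudes φ₁ = -40.021°, φ₂ = -2.716° and longitude difference Δλ = 45.544°:
Haversine: a = sin²(Δφ/2) + cos φ₁ cos φ₂ sin²(Δλ/2) = 0.1023 + (0.7658)(0.9989)(0.1498) = 0.21690.
Central angle c = 2·arcsin(√a) = 0.96890 rad.
So the angular separation is 55.5°.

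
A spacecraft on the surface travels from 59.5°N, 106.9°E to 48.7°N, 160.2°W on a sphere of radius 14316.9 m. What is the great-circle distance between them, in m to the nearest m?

12724 m

In radians: φ₁ = 1.0385, φ₂ = 0.8500, Δλ = 92.900° = 1.6214 rad.
cos c = sin φ₁ sin φ₂ + cos φ₁ cos φ₂ cos Δλ = (0.8616)(0.7513) + (0.5075)(0.6600)(-0.0506) = 0.63036,
so c = arccos(0.63036) = 0.88877 rad.
Distance = R·c = 14316.9 × 0.8888 ≈ 12724 m.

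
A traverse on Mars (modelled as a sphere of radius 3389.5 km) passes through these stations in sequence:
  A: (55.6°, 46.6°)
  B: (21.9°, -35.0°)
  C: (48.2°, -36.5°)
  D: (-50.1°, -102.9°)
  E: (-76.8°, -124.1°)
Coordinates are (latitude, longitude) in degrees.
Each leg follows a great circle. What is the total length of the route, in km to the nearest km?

Leg A→B: central angle 1.1763 rad, distance 3987.1 km.
Leg B→C: central angle 0.4595 rad, distance 1557.5 km.
Leg C→D: central angle 1.9831 rad, distance 6721.8 km.
Leg D→E: central angle 0.4876 rad, distance 1652.7 km.
Total: 3987.1 + 1557.5 + 6721.8 + 1652.7 ≈ 13919 km.

13919 km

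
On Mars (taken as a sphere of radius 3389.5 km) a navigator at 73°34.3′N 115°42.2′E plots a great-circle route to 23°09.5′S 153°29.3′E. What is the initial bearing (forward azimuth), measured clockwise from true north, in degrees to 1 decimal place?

145.1°

Δλ = 37.785° = 0.6595 rad.
y = sin Δλ · cos φ₂ = (0.6127)(0.9194) = 0.5633
x = cos φ₁ sin φ₂ − sin φ₁ cos φ₂ cos Δλ = (0.2828)(-0.3933) − (0.9592)(0.9194)(0.7903) = -0.8082
θ = atan2(y, x) = 145.12°, so the bearing is 145.1°.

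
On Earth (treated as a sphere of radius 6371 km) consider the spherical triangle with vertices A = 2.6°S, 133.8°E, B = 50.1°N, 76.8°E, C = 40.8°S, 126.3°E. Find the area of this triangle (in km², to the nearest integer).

17191147 km²

Side lengths (central angles): a = 1.7578, b = 0.6771, c = 1.2512 rad; semiperimeter s = 1.8431.
By l'Huilier's theorem, tan(E/4) = √[tan(s/2) tan((s−a)/2) tan((s−b)/2) tan((s−c)/2)], giving spherical excess E = 0.4235 rad.
Area = E·R² = 0.4235 × (6371)² ≈ 17191147 km².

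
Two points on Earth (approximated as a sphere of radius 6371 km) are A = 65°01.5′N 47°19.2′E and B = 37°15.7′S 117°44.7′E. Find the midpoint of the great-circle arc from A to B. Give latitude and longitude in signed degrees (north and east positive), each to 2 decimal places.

The central angle between A and B is δ = 2.0222 rad.
With f = 0.5, the slerp weights are sin((1−f)δ)/sin δ = 0.9418 and sin(fδ)/sin δ = 0.9418.
Weighted sum of the unit vectors: (0.9418)·(0.2862,0.3104,0.9065) + (0.9418)·(-0.3705,0.7044,-0.6055) = (-0.0794, 0.9557, 0.2835).
Converting back: φ = atan2(z, √(x²+y²)) = 16.47°, λ = atan2(y, x) = 94.75°.

16.47°, 94.75°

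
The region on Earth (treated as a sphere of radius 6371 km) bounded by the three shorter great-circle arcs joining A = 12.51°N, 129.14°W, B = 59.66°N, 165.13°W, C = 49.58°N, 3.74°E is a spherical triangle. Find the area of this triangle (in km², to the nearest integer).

28534804 km²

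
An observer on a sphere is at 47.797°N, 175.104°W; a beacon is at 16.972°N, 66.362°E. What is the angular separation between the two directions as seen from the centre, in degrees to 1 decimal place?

95.2°

In radians: φ₁ = 0.8342, φ₂ = 0.2962, Δλ = -118.534° = -2.0688 rad.
cos c = sin φ₁ sin φ₂ + cos φ₁ cos φ₂ cos Δλ = (0.7408)(0.2919) + (0.6718)(0.9564)(-0.4777) = -0.09068,
so c = arccos(-0.09068) = 1.66160 rad.
So the angular separation is 95.2°.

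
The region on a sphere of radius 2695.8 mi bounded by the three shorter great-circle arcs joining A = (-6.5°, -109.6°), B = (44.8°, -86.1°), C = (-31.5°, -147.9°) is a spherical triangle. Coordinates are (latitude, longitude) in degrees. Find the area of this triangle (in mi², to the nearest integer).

Side lengths (central angles): a = 1.6532, b = 0.7612, c = 0.9682 rad; semiperimeter s = 1.6913.
By l'Huilier's theorem, tan(E/4) = √[tan(s/2) tan((s−a)/2) tan((s−b)/2) tan((s−c)/2)], giving spherical excess E = 0.2553 rad.
Area = E·R² = 0.2553 × (2695.8)² ≈ 1855286 mi².

1855286 mi²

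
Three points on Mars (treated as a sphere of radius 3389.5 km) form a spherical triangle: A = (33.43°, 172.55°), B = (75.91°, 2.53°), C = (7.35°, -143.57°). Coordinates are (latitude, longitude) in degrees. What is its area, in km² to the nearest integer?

Side lengths (central angles): a = 1.6472, b = 0.8405, c = 1.2300 rad; semiperimeter s = 1.8588.
By l'Huilier's theorem, tan(E/4) = √[tan(s/2) tan((s−a)/2) tan((s−b)/2) tan((s−c)/2)], giving spherical excess E = 0.6374 rad.
Area = E·R² = 0.6374 × (3389.5)² ≈ 7322949 km².

7322949 km²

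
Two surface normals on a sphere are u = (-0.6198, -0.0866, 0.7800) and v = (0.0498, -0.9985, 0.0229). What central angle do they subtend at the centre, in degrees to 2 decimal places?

85.79°

u·v = 0.0735; |u| = 1.0000, |v| = 1.0000.
cos θ = (u·v)/(|u||v|) = 0.0735, so θ = 85.79°.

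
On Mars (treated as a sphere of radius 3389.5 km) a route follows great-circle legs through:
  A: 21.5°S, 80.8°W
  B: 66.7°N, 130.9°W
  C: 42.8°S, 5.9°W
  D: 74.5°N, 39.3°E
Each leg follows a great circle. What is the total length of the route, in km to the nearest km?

21244 km

Leg A→B: central angle 1.6715 rad, distance 5665.6 km.
Leg B→C: central angle 2.4824 rad, distance 8414.1 km.
Leg C→D: central angle 2.1136 rad, distance 7164.2 km.
Total: 5665.6 + 8414.1 + 7164.2 ≈ 21244 km.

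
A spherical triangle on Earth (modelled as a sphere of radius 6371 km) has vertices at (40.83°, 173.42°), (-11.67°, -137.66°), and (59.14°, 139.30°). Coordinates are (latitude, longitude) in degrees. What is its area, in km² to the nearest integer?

Side lengths (central angles): a = 1.6838, b = 0.4895, c = 1.2082 rad; semiperimeter s = 1.6908.
By l'Huilier's theorem, tan(E/4) = √[tan(s/2) tan((s−a)/2) tan((s−b)/2) tan((s−c)/2)], giving spherical excess E = 0.1029 rad.
Area = E·R² = 0.1029 × (6371)² ≈ 4177981 km².

4177981 km²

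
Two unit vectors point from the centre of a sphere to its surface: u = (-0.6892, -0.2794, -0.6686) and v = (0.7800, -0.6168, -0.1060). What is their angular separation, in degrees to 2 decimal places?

107.12°

u·v = -0.2944; |u| = 1.0000, |v| = 1.0000.
cos θ = (u·v)/(|u||v|) = -0.2943, so θ = 107.12°.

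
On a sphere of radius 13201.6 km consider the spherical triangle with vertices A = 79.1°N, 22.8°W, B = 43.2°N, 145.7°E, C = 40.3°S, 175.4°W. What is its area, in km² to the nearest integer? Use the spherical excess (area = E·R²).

Side lengths (central angles): a = 1.5809, b = 2.4390, c = 1.0038 rad; semiperimeter s = 2.5118.
By l'Huilier's theorem, tan(E/4) = √[tan(s/2) tan((s−a)/2) tan((s−b)/2) tan((s−c)/2)], giving spherical excess E = 0.9032 rad.
Area = E·R² = 0.9032 × (13201.6)² ≈ 157404158 km².

157404158 km²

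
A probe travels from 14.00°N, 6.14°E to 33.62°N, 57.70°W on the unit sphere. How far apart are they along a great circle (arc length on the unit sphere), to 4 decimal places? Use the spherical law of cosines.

Let φ₁ = 0.2443 rad, φ₂ = 0.5868 rad, and Δλ = -1.1142 rad.
cos c = sin φ₁ sin φ₂ + cos φ₁ cos φ₂ cos Δλ = (0.2419)(0.5537) + (0.9703)(0.8327)(0.4409) = 0.49018,
so c = arccos(0.49018) = 1.05851 rad.
On the unit sphere the arc length equals the central angle: 1.0585.

1.0585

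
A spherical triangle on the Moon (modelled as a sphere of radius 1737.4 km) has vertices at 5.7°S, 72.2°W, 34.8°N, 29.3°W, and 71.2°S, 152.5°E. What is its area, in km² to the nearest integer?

3514023 km²

Side lengths (central angles): a = 2.5061, b = 1.7051, c = 0.9981 rad; semiperimeter s = 2.6047.
By l'Huilier's theorem, tan(E/4) = √[tan(s/2) tan((s−a)/2) tan((s−b)/2) tan((s−c)/2)], giving spherical excess E = 1.1641 rad.
Area = E·R² = 1.1641 × (1737.4)² ≈ 3514023 km².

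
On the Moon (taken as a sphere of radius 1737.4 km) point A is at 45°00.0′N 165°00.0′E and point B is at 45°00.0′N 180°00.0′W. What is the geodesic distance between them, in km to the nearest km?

321 km

Let φ₁ = 0.7854 rad, φ₂ = 0.7854 rad, and Δλ = 0.2618 rad.
cos c = sin φ₁ sin φ₂ + cos φ₁ cos φ₂ cos Δλ = (0.7071)(0.7071) + (0.7071)(0.7071)(0.9659) = 0.98296,
so c = arccos(0.98296) = 0.18485 rad.
Distance = R·c = 1737.4 × 0.1849 ≈ 321 km.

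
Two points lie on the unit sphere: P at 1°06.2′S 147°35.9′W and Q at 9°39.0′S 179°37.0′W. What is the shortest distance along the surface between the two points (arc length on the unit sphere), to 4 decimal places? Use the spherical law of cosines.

Let φ₁ = -0.0193 rad, φ₂ = -0.1684 rad, and Δλ = -0.5588 rad.
cos c = sin φ₁ sin φ₂ + cos φ₁ cos φ₂ cos Δλ = (-0.0193)(-0.1676) + (0.9998)(0.9859)(0.8479) = 0.83895,
so c = arccos(0.83895) = 0.57544 rad.
On the unit sphere the arc length equals the central angle: 0.5754.

0.5754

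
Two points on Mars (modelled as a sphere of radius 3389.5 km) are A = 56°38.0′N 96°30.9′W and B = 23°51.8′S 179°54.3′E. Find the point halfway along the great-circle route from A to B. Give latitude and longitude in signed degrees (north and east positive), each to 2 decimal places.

The central angle between A and B is δ = 1.8563 rad.
With f = 0.5, the slerp weights are sin((1−f)δ)/sin δ = 0.8343 and sin(fδ)/sin δ = 0.8343.
Weighted sum of the unit vectors: (0.8343)·(-0.0624,-0.5464,0.8352) + (0.8343)·(-0.9145,0.0015,-0.4046) = (-0.8150, -0.4546, 0.3593).
Converting back: φ = atan2(z, √(x²+y²)) = 21.05°, λ = atan2(y, x) = -150.85°.

21.05°, -150.85°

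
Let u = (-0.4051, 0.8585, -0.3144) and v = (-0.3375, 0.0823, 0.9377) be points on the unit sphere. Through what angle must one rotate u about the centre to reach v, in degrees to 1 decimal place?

u·v = -0.0874; |u| = 1.0000, |v| = 1.0000.
cos θ = (u·v)/(|u||v|) = -0.0874, so θ = 95.0°.

95.0°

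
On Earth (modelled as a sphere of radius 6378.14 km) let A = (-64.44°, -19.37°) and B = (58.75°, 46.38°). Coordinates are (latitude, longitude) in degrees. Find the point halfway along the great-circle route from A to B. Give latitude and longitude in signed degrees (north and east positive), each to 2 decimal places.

-3.38°, 16.90°

The central angle between A and B is δ = 2.3176 rad.
With f = 0.5, the slerp weights are sin((1−f)δ)/sin δ = 1.2487 and sin(fδ)/sin δ = 1.2487.
Weighted sum of the unit vectors: (1.2487)·(0.4070,-0.1431,-0.9021) + (1.2487)·(0.3579,0.3756,0.8549) = (0.9551, 0.2903, -0.0590).
Converting back: φ = atan2(z, √(x²+y²)) = -3.38°, λ = atan2(y, x) = 16.90°.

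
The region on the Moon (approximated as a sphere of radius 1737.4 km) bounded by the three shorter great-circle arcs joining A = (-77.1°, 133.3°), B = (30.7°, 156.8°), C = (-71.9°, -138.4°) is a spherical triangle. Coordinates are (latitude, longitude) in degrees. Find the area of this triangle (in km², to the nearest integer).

1638407 km²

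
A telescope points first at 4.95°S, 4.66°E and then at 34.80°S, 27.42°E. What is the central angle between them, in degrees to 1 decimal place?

In radians: φ₁ = -0.0864, φ₂ = -0.6074, Δλ = 22.760° = 0.3972 rad.
Haversine: a = sin²(Δφ/2) + cos φ₁ cos φ₂ sin²(Δλ/2) = 0.0663 + (0.9963)(0.8211)(0.0389) = 0.09819.
Central angle c = 2·arcsin(√a) = 0.63743 rad.
So the angular separation is 36.5°.

36.5°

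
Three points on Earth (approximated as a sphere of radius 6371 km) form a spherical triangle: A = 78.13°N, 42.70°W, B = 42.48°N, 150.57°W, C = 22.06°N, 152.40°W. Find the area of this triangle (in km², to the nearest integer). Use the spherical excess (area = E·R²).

Side lengths (central angles): a = 0.3574, b = 1.2627, c = 0.9092 rad; semiperimeter s = 1.2646.
By l'Huilier's theorem, tan(E/4) = √[tan(s/2) tan((s−a)/2) tan((s−b)/2) tan((s−c)/2)], giving spherical excess E = 0.0320 rad.
Area = E·R² = 0.0320 × (6371)² ≈ 1297264 km².

1297264 km²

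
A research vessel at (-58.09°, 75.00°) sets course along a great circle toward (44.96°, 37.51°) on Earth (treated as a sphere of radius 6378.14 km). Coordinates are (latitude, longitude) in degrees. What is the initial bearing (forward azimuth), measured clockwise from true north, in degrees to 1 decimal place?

333.1°

Δλ = -37.490° = -0.6543 rad.
y = sin Δλ · cos φ₂ = (-0.6086)(0.7076) = -0.4307
x = cos φ₁ sin φ₂ − sin φ₁ cos φ₂ cos Δλ = (0.5286)(0.7066) − (-0.8489)(0.7076)(0.7935) = 0.8501
θ = atan2(y, x) = -26.87°; adding 360° gives 333.1°.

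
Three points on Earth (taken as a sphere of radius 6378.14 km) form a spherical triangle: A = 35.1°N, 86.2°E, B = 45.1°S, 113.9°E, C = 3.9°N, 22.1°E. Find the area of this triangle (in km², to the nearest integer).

45987804 km²

Side lengths (central angles): a = 1.6412, b = 1.1640, c = 1.4666 rad; semiperimeter s = 2.1359.
By l'Huilier's theorem, tan(E/4) = √[tan(s/2) tan((s−a)/2) tan((s−b)/2) tan((s−c)/2)], giving spherical excess E = 1.1305 rad.
Area = E·R² = 1.1305 × (6378.14)² ≈ 45987804 km².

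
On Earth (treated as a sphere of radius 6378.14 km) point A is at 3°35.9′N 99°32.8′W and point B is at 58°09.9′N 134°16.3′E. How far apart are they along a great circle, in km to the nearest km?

With latitudes φ₁ = 3.598°, φ₂ = 58.165° and longitude difference Δλ = -126.182°:
cos c = sin φ₁ sin φ₂ + cos φ₁ cos φ₂ cos Δλ = (0.0628)(0.8496) + (0.9980)(0.5275)(-0.5903) = -0.25746,
so c = arccos(-0.25746) = 1.83119 rad.
Distance = R·c = 6378.14 × 1.8312 ≈ 11680 km.

11680 km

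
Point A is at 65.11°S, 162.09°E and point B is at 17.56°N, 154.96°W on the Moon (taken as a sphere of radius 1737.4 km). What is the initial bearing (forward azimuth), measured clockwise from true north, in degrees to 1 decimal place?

With φ₁ = -1.1364, φ₂ = 0.3065, Δλ = 0.7496 rad, the forward-azimuth formula gives
θ = atan2( sin Δλ cos φ₂ , cos φ₁ sin φ₂ − sin φ₁ cos φ₂ cos Δλ ) = atan2(0.6496, 0.7600) = 40.52°.
So the initial bearing is 40.5°.

40.5°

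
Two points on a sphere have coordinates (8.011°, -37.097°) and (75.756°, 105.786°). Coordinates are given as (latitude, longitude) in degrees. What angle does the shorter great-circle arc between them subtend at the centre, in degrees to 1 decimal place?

93.4°

Let φ₁ = 0.1398 rad, φ₂ = 1.3222 rad, and Δλ = 2.4938 rad.
cos c = sin φ₁ sin φ₂ + cos φ₁ cos φ₂ cos Δλ = (0.1394)(0.9693) + (0.9902)(0.2461)(-0.7974) = -0.05921,
so c = arccos(-0.05921) = 1.63004 rad.
So the angular separation is 93.4°.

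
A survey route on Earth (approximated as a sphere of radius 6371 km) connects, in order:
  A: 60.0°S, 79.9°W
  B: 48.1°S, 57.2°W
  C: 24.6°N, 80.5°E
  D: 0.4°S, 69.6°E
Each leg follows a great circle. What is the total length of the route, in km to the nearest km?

20484 km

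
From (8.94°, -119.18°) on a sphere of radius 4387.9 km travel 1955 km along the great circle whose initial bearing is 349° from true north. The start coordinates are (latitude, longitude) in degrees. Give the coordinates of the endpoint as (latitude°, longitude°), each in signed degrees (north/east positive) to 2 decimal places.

Angular distance δ = d/R = 1955/4387.9 = 0.44554 rad; initial bearing θ = 6.0912 rad.
sin φ₂ = sin φ₁ cos δ + cos φ₁ sin δ cos θ = (0.1554)(0.9024) + (0.9879)(0.4309)(0.9816) = 0.5581, so φ₂ = 33.93°.
Δλ = atan2(sin θ sin δ cos φ₁, cos δ − sin φ₁ sin φ₂) = atan2(-0.0812, 0.8156) = -5.687°.
λ₂ = -119.180° − 5.687° = -124.87°.

33.93°, -124.87°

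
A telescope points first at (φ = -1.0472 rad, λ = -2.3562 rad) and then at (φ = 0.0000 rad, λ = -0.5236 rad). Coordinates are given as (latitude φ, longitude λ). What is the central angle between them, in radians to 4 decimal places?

With latitudes φ₁ = -60.000°, φ₂ = 0.000° and longitude difference Δλ = 105.000°:
Haversine: a = sin²(Δφ/2) + cos φ₁ cos φ₂ sin²(Δλ/2) = 0.2500 + (0.5000)(1.0000)(0.6294) = 0.56471.
Central angle c = 2·arcsin(√a) = 1.70057 rad.
So the angular separation is 1.7006 rad.

1.7006 rad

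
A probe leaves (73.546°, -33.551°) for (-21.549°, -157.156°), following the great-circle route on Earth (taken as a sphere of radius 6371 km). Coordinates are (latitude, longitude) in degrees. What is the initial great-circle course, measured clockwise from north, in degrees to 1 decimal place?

With φ₁ = 1.2836, φ₂ = -0.3761, Δλ = -2.1573 rad, the forward-azimuth formula gives
θ = atan2( sin Δλ cos φ₂ , cos φ₁ sin φ₂ − sin φ₁ cos φ₂ cos Δλ ) = atan2(-0.7747, 0.3897) = -63.30°.
Adding 360° brings this into [0°, 360°): 296.7°.

296.7°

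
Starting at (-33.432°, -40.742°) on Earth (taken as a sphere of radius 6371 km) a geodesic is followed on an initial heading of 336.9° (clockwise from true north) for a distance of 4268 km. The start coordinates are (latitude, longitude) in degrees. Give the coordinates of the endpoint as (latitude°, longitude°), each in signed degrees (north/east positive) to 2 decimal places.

2.57°, -54.86°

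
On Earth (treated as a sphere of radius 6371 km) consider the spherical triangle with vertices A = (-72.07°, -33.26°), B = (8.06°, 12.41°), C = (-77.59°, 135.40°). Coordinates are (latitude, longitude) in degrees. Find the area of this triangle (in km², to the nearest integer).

18152051 km²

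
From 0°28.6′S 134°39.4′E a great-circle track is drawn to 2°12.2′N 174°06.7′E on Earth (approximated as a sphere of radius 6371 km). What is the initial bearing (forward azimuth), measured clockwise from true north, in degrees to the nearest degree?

86°

With φ₁ = -0.0083, φ₂ = 0.0385, Δλ = 0.6886 rad, the forward-azimuth formula gives
θ = atan2( sin Δλ cos φ₂ , cos φ₁ sin φ₂ − sin φ₁ cos φ₂ cos Δλ ) = atan2(0.6350, 0.0449) = 85.96°.
So the initial bearing is 86°.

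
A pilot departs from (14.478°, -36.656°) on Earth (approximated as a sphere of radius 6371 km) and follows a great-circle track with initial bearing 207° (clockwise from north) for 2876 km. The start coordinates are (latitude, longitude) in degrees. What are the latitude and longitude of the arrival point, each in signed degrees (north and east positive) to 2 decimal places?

-8.71°, -48.21°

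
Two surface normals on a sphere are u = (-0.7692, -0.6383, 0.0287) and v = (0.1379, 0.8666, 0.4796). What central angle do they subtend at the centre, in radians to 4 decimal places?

2.2724 rad

u·v = -0.6455; |u| = 1.0000, |v| = 1.0000.
cos θ = (u·v)/(|u||v|) = -0.6455, so θ = 2.2724 rad.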